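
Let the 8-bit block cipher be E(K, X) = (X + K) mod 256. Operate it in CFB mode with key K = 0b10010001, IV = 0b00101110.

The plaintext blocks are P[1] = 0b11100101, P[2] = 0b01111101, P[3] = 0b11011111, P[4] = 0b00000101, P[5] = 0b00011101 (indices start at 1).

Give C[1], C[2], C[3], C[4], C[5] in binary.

C[1] = 0b01011010, C[2] = 0b10010110, C[3] = 0b11111000, C[4] = 0b10001100, C[5] = 0b00000000

CFB encryption: C_i = P_i ⊕ E(K, C_{i−1}), with C_{0} = IV.
C[1]: E(K, 0b00101110) = 0b10111111; 0b11100101 ⊕ 0b10111111 = 0b01011010.
C[2]: E(K, 0b01011010) = 0b11101011; 0b01111101 ⊕ 0b11101011 = 0b10010110.
C[3]: E(K, 0b10010110) = 0b00100111; 0b11011111 ⊕ 0b00100111 = 0b11111000.
C[4]: E(K, 0b11111000) = 0b10001001; 0b00000101 ⊕ 0b10001001 = 0b10001100.
C[5]: E(K, 0b10001100) = 0b00011101; 0b00011101 ⊕ 0b00011101 = 0b00000000.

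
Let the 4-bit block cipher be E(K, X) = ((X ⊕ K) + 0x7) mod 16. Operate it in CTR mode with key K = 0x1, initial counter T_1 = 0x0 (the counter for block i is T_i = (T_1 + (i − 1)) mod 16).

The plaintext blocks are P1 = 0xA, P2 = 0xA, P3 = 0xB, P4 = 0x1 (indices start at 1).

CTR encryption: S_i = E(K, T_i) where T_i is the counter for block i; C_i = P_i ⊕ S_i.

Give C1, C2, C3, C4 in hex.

C1: T = 0x0, S = E(K, T) = 0x8; 0xA ⊕ 0x8 = 0x2.
C2: T = 0x1, S = E(K, T) = 0x7; 0xA ⊕ 0x7 = 0xD.
C3: T = 0x2, S = E(K, T) = 0xA; 0xB ⊕ 0xA = 0x1.
C4: T = 0x3, S = E(K, T) = 0x9; 0x1 ⊕ 0x9 = 0x8.

C1 = 0x2, C2 = 0xD, C3 = 0x1, C4 = 0x8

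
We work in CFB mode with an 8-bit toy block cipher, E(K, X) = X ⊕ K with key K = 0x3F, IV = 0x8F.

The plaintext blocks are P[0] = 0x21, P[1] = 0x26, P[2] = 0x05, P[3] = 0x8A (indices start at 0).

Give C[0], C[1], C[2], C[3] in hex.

C[0] = 0x91, C[1] = 0x88, C[2] = 0xB2, C[3] = 0x07

CFB encryption: C_i = P_i ⊕ E(K, C_{i−1}), with C_{−1} = IV.
C[0]: E(K, 0x8F) = 0xB0; 0x21 ⊕ 0xB0 = 0x91.
C[1]: E(K, 0x91) = 0xAE; 0x26 ⊕ 0xAE = 0x88.
C[2]: E(K, 0x88) = 0xB7; 0x05 ⊕ 0xB7 = 0xB2.
C[3]: E(K, 0xB2) = 0x8D; 0x8A ⊕ 0x8D = 0x07.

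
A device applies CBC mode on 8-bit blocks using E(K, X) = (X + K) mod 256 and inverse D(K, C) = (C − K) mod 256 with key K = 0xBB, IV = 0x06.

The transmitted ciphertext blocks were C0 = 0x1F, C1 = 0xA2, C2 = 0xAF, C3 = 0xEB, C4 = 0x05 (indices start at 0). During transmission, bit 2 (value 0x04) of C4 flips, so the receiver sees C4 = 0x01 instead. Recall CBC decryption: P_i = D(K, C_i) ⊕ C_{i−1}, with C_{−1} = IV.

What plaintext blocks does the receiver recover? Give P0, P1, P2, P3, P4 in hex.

P0 = 0x62, P1 = 0xF8, P2 = 0x56, P3 = 0x9F, P4 = 0xAD

Only C4 changed, to 0x01. In CBC, a change in C_i garbles P_i and flips the same bit in P_{i+1}. Decrypting the received ciphertext:
P0: D(K, 0x1F) = 0x64; 0x64 ⊕ 0x06 = 0x62.
P1: D(K, 0xA2) = 0xE7; 0xE7 ⊕ 0x1F = 0xF8.
P2: D(K, 0xAF) = 0xF4; 0xF4 ⊕ 0xA2 = 0x56.
P3: D(K, 0xEB) = 0x30; 0x30 ⊕ 0xAF = 0x9F.
P4: D(K, 0x01) = 0x46; 0x46 ⊕ 0xEB = 0xAD.
Blocks that differ from the original plaintext: P4.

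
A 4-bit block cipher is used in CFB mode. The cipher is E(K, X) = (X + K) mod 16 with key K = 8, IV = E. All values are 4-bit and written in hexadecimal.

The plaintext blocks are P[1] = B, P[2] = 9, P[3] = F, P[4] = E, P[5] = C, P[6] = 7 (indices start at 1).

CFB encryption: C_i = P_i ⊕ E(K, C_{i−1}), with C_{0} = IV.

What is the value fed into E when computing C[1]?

C[1]: E(K, E) = 6; B ⊕ 6 = D.
So the input to E for block [1] is E.

E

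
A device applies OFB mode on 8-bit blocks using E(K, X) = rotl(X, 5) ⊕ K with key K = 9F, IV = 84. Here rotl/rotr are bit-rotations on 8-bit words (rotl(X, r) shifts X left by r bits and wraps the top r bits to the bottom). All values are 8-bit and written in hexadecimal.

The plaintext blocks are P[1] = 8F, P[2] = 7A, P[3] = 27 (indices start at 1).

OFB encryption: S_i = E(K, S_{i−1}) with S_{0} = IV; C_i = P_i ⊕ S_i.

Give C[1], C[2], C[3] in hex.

C[1]: S = E(K, 84) = 0F; 8F ⊕ 0F = 80.
C[2]: S = E(K, 0F) = 7E; 7A ⊕ 7E = 04.
C[3]: S = E(K, 7E) = 50; 27 ⊕ 50 = 77.

C[1] = 80, C[2] = 04, C[3] = 77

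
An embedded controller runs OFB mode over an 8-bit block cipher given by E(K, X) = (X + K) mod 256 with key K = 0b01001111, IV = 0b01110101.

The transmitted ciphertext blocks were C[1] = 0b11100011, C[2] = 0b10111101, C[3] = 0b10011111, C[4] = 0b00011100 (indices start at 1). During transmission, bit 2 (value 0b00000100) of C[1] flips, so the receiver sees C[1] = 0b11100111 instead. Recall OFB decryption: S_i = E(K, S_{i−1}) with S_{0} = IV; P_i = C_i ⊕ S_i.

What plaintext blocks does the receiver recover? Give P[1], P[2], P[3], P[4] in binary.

Only C[1] changed, to 0b11100111. In OFB, a change in C_i flips the same bit in P_i only; the keystream is unaffected. Decrypting the received ciphertext:
P[1]: S = E(K, 0b01110101) = 0b11000100; 0b11100111 ⊕ 0b11000100 = 0b00100011.
P[2]: S = E(K, 0b11000100) = 0b00010011; 0b10111101 ⊕ 0b00010011 = 0b10101110.
P[3]: S = E(K, 0b00010011) = 0b01100010; 0b10011111 ⊕ 0b01100010 = 0b11111101.
P[4]: S = E(K, 0b01100010) = 0b10110001; 0b00011100 ⊕ 0b10110001 = 0b10101101.
Blocks that differ from the original plaintext: P[1].

P[1] = 0b00100011, P[2] = 0b10101110, P[3] = 0b11111101, P[4] = 0b10101101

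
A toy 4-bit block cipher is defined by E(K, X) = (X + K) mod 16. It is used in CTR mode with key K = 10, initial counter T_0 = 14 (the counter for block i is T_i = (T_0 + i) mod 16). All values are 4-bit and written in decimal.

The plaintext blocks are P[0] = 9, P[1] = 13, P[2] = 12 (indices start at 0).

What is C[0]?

CTR encryption: S_i = E(K, T_i) where T_i is the counter for block i; C_i = P_i ⊕ S_i.
C[0]: T = 14, S = E(K, T) = 8; 9 ⊕ 8 = 1.

C[0] = 1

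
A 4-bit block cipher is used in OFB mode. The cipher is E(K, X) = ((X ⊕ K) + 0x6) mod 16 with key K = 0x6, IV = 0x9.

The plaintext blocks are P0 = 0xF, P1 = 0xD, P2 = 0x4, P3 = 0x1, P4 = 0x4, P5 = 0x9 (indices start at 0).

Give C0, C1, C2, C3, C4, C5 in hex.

OFB encryption: S_i = E(K, S_{i−1}) with S_{−1} = IV; C_i = P_i ⊕ S_i.
C0: S = E(K, 0x9) = 0x5; 0xF ⊕ 0x5 = 0xA.
C1: S = E(K, 0x5) = 0x9; 0xD ⊕ 0x9 = 0x4.
C2: S = E(K, 0x9) = 0x5; 0x4 ⊕ 0x5 = 0x1.
C3: S = E(K, 0x5) = 0x9; 0x1 ⊕ 0x9 = 0x8.
C4: S = E(K, 0x9) = 0x5; 0x4 ⊕ 0x5 = 0x1.
C5: S = E(K, 0x5) = 0x9; 0x9 ⊕ 0x9 = 0x0.

C0 = 0xA, C1 = 0x4, C2 = 0x1, C3 = 0x8, C4 = 0x1, C5 = 0x0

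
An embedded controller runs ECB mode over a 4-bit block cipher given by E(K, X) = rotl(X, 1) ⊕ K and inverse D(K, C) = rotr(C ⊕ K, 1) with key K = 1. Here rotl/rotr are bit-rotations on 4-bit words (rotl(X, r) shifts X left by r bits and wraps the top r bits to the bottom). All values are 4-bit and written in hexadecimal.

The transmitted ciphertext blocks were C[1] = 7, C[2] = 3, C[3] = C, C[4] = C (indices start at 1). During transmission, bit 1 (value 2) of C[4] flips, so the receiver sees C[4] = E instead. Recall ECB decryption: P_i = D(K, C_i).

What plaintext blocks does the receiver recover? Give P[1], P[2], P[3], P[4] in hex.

Only C[4] changed, to E. In ECB, a change in C_i affects only P_i. Decrypting the received ciphertext:
P[1]: D(K, 7) = 3.
P[2]: D(K, 3) = 1.
P[3]: D(K, C) = E.
P[4]: D(K, E) = F.
Blocks that differ from the original plaintext: P[4].

P[1] = 3, P[2] = 1, P[3] = E, P[4] = F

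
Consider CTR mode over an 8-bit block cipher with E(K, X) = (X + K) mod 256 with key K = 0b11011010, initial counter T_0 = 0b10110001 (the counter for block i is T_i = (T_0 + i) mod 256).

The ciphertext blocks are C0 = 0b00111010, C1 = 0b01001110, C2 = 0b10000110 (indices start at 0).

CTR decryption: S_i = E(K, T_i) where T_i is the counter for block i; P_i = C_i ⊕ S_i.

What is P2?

P2: T = 0b10110011, S = E(K, T) = 0b10001101; 0b10000110 ⊕ 0b10001101 = 0b00001011.

P2 = 0b00001011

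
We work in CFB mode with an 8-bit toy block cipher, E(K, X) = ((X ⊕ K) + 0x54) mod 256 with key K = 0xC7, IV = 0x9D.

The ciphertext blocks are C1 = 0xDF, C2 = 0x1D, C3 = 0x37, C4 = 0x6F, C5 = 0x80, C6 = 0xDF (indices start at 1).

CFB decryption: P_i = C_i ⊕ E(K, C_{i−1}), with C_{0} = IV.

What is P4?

P4: E(K, 0x37) = 0x44; 0x6F ⊕ 0x44 = 0x2B.

P4 = 0x2B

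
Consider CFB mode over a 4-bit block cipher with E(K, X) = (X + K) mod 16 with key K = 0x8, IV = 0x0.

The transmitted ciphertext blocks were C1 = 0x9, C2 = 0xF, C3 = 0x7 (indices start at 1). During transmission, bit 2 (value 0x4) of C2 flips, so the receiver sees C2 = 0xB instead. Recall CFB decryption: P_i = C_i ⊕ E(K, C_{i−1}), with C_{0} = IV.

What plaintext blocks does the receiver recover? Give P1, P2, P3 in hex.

Only C2 changed, to 0xB. In CFB, a change in C_i flips the same bit in P_i and garbles P_{i+1}. Decrypting the received ciphertext:
P1: E(K, 0x0) = 0x8; 0x9 ⊕ 0x8 = 0x1.
P2: E(K, 0x9) = 0x1; 0xB ⊕ 0x1 = 0xA.
P3: E(K, 0xB) = 0x3; 0x7 ⊕ 0x3 = 0x4.
Blocks that differ from the original plaintext: P2, P3.

P1 = 0x1, P2 = 0xA, P3 = 0x4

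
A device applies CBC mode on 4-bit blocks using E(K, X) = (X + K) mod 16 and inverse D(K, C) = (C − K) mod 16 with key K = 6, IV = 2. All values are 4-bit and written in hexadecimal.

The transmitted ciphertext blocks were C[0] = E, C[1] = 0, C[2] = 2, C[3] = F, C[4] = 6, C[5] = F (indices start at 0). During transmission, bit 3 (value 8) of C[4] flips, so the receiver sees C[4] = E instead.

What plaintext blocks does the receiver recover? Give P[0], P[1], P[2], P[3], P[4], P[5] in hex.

P[0] = A, P[1] = 4, P[2] = C, P[3] = B, P[4] = 7, P[5] = 7

CBC decryption: P_i = D(K, C_i) ⊕ C_{i−1}, with C_{−1} = IV.
Only C[4] changed, to E. In CBC, a change in C_i garbles P_i and flips the same bit in P_{i+1}. Decrypting the received ciphertext:
P[0]: D(K, E) = 8; 8 ⊕ 2 = A.
P[1]: D(K, 0) = A; A ⊕ E = 4.
P[2]: D(K, 2) = C; C ⊕ 0 = C.
P[3]: D(K, F) = 9; 9 ⊕ 2 = B.
P[4]: D(K, E) = 8; 8 ⊕ F = 7.
P[5]: D(K, F) = 9; 9 ⊕ E = 7.
Blocks that differ from the original plaintext: P[4], P[5].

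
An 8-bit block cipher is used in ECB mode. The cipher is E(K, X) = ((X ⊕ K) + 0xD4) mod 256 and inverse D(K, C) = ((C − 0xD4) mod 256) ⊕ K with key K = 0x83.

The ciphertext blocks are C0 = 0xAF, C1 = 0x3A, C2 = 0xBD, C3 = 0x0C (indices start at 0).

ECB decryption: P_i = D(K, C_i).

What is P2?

P2: D(K, 0xBD) = 0x6A.

P2 = 0x6A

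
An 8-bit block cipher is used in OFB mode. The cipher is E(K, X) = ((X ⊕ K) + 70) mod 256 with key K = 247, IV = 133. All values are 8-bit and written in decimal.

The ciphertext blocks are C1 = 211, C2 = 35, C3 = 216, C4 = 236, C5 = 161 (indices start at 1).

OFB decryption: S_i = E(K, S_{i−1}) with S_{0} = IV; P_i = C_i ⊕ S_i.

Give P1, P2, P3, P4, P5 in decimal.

P1 = 107, P2 = 182, P3 = 112, P4 = 73, P5 = 57

P1: S = E(K, 133) = 184; 211 ⊕ 184 = 107.
P2: S = E(K, 184) = 149; 35 ⊕ 149 = 182.
P3: S = E(K, 149) = 168; 216 ⊕ 168 = 112.
P4: S = E(K, 168) = 165; 236 ⊕ 165 = 73.
P5: S = E(K, 165) = 152; 161 ⊕ 152 = 57.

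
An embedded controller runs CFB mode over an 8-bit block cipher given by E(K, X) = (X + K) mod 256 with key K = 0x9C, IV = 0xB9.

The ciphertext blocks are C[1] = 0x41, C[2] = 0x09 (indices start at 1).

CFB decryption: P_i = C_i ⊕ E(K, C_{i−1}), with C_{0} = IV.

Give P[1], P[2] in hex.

P[1] = 0x14, P[2] = 0xD4

P[1]: E(K, 0xB9) = 0x55; 0x41 ⊕ 0x55 = 0x14.
P[2]: E(K, 0x41) = 0xDD; 0x09 ⊕ 0xDD = 0xD4.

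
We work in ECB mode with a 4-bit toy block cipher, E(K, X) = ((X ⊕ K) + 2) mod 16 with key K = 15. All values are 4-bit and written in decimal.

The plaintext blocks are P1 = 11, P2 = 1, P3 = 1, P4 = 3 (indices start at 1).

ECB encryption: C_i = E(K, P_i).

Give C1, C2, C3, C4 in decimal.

C1: E(K, 11) = 6.
C2: E(K, 1) = 0.
C3: E(K, 1) = 0.
C4: E(K, 3) = 14.

C1 = 6, C2 = 0, C3 = 0, C4 = 14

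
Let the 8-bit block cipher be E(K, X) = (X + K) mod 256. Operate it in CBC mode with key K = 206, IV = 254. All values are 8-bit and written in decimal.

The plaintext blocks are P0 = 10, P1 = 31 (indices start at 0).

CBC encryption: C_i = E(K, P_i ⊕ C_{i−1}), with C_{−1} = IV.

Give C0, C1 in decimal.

C0: P0 ⊕ 254 = 244; E(K, 244) = 194.
C1: P1 ⊕ 194 = 221; E(K, 221) = 171.

C0 = 194, C1 = 171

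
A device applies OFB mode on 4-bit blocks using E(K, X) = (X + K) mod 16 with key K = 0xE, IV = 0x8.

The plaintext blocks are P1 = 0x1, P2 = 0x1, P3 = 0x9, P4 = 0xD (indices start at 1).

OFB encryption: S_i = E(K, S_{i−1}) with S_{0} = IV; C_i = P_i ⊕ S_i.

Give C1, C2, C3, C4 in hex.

C1: S = E(K, 0x8) = 0x6; 0x1 ⊕ 0x6 = 0x7.
C2: S = E(K, 0x6) = 0x4; 0x1 ⊕ 0x4 = 0x5.
C3: S = E(K, 0x4) = 0x2; 0x9 ⊕ 0x2 = 0xB.
C4: S = E(K, 0x2) = 0x0; 0xD ⊕ 0x0 = 0xD.

C1 = 0x7, C2 = 0x5, C3 = 0xB, C4 = 0xD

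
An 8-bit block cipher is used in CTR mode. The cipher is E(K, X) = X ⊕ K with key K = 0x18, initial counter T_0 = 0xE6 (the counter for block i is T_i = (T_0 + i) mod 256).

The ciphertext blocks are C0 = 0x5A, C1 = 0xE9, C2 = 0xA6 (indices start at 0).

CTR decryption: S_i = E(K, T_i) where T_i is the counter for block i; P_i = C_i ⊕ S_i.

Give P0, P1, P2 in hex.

P0: T = 0xE6, S = E(K, T) = 0xFE; 0x5A ⊕ 0xFE = 0xA4.
P1: T = 0xE7, S = E(K, T) = 0xFF; 0xE9 ⊕ 0xFF = 0x16.
P2: T = 0xE8, S = E(K, T) = 0xF0; 0xA6 ⊕ 0xF0 = 0x56.

P0 = 0xA4, P1 = 0x16, P2 = 0x56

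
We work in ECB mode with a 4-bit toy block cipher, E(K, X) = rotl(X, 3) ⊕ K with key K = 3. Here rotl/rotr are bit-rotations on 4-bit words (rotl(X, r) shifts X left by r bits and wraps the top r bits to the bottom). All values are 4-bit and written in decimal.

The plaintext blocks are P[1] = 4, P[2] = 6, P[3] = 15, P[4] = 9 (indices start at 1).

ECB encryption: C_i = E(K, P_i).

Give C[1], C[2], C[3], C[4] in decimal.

C[1]: E(K, 4) = 1.
C[2]: E(K, 6) = 0.
C[3]: E(K, 15) = 12.
C[4]: E(K, 9) = 15.

C[1] = 1, C[2] = 0, C[3] = 12, C[4] = 15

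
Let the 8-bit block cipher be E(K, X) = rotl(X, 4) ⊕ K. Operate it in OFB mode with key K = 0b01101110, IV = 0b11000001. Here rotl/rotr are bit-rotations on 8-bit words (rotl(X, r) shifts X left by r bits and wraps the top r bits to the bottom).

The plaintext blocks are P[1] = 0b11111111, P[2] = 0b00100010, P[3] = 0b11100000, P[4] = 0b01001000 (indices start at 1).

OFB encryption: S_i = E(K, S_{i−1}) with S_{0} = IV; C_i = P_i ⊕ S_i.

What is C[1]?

C[1] = 0b10001101

C[1]: S = E(K, 0b11000001) = 0b01110010; 0b11111111 ⊕ 0b01110010 = 0b10001101.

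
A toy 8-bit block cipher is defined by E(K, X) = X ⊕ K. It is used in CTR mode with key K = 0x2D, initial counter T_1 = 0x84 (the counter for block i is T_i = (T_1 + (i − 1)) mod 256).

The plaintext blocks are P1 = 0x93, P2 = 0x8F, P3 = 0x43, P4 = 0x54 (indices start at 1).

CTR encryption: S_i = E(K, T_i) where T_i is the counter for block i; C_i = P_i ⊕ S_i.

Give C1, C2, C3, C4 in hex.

C1 = 0x3A, C2 = 0x27, C3 = 0xE8, C4 = 0xFE

C1: T = 0x84, S = E(K, T) = 0xA9; 0x93 ⊕ 0xA9 = 0x3A.
C2: T = 0x85, S = E(K, T) = 0xA8; 0x8F ⊕ 0xA8 = 0x27.
C3: T = 0x86, S = E(K, T) = 0xAB; 0x43 ⊕ 0xAB = 0xE8.
C4: T = 0x87, S = E(K, T) = 0xAA; 0x54 ⊕ 0xAA = 0xFE.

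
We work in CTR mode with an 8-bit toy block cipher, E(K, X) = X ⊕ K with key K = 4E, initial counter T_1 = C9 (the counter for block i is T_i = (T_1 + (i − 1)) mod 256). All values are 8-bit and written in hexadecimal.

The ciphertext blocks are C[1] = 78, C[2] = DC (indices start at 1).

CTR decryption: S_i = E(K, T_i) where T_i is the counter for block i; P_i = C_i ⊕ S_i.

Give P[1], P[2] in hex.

P[1] = FF, P[2] = 58

P[1]: T = C9, S = E(K, T) = 87; 78 ⊕ 87 = FF.
P[2]: T = CA, S = E(K, T) = 84; DC ⊕ 84 = 58.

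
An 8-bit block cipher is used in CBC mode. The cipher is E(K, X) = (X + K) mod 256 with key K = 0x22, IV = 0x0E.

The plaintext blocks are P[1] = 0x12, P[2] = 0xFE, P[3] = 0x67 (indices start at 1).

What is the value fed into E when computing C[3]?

0x85

CBC encryption: C_i = E(K, P_i ⊕ C_{i−1}), with C_{0} = IV.
C[1]: P[1] ⊕ 0x0E = 0x1C; E(K, 0x1C) = 0x3E.
C[2]: P[2] ⊕ 0x3E = 0xC0; E(K, 0xC0) = 0xE2.
C[3]: P[3] ⊕ 0xE2 = 0x85; E(K, 0x85) = 0xA7.
So the input to E for block [3] is 0x85.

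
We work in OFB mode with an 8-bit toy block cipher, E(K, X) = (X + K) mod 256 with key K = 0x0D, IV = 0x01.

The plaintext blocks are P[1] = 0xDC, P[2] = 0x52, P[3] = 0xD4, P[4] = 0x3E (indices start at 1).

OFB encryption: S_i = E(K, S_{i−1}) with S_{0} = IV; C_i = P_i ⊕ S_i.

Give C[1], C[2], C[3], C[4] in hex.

C[1] = 0xD2, C[2] = 0x49, C[3] = 0xFC, C[4] = 0x0B

C[1]: S = E(K, 0x01) = 0x0E; 0xDC ⊕ 0x0E = 0xD2.
C[2]: S = E(K, 0x0E) = 0x1B; 0x52 ⊕ 0x1B = 0x49.
C[3]: S = E(K, 0x1B) = 0x28; 0xD4 ⊕ 0x28 = 0xFC.
C[4]: S = E(K, 0x28) = 0x35; 0x3E ⊕ 0x35 = 0x0B.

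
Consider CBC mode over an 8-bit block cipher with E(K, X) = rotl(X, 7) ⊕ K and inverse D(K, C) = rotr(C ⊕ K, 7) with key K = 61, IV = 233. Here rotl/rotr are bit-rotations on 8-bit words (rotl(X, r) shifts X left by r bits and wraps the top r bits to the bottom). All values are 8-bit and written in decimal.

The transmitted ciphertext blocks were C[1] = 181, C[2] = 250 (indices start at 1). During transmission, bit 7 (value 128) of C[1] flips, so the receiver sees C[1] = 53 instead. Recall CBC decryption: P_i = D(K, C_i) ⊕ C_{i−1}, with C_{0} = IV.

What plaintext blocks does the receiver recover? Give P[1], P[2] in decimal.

P[1] = 249, P[2] = 186

Only C[1] changed, to 53. In CBC, a change in C_i garbles P_i and flips the same bit in P_{i+1}. Decrypting the received ciphertext:
P[1]: D(K, 53) = 16; 16 ⊕ 233 = 249.
P[2]: D(K, 250) = 143; 143 ⊕ 53 = 186.
Blocks that differ from the original plaintext: P[1], P[2].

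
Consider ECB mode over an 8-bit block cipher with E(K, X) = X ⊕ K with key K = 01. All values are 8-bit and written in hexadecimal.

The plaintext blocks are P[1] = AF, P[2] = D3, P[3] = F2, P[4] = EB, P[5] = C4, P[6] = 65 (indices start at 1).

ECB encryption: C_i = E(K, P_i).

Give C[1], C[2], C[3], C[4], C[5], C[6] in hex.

C[1]: E(K, AF) = AE.
C[2]: E(K, D3) = D2.
C[3]: E(K, F2) = F3.
C[4]: E(K, EB) = EA.
C[5]: E(K, C4) = C5.
C[6]: E(K, 65) = 64.

C[1] = AE, C[2] = D2, C[3] = F3, C[4] = EA, C[5] = C5, C[6] = 64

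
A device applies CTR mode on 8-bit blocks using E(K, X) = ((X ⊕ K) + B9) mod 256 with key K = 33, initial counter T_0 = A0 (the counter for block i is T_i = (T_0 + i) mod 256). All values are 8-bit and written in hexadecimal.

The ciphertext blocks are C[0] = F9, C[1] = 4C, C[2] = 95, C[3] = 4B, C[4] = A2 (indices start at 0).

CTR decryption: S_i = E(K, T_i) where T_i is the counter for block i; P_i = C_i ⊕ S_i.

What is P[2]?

P[2]: T = A2, S = E(K, T) = 4A; 95 ⊕ 4A = DF.

P[2] = DF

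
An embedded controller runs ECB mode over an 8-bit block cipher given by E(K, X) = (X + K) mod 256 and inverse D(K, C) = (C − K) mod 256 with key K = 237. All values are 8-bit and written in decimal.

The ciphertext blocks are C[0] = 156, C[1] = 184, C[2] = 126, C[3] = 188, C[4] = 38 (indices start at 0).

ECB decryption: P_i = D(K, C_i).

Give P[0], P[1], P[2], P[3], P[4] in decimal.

P[0] = 175, P[1] = 203, P[2] = 145, P[3] = 207, P[4] = 57

P[0]: D(K, 156) = 175.
P[1]: D(K, 184) = 203.
P[2]: D(K, 126) = 145.
P[3]: D(K, 188) = 207.
P[4]: D(K, 38) = 57.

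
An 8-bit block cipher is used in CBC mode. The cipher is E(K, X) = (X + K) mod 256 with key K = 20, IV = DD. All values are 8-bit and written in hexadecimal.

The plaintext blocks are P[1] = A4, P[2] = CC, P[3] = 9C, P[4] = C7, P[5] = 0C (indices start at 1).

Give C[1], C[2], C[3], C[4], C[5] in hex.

C[1] = 99, C[2] = 75, C[3] = 09, C[4] = EE, C[5] = 02

CBC encryption: C_i = E(K, P_i ⊕ C_{i−1}), with C_{0} = IV.
C[1]: P[1] ⊕ DD = 79; E(K, 79) = 99.
C[2]: P[2] ⊕ 99 = 55; E(K, 55) = 75.
C[3]: P[3] ⊕ 75 = E9; E(K, E9) = 09.
C[4]: P[4] ⊕ 09 = CE; E(K, CE) = EE.
C[5]: P[5] ⊕ EE = E2; E(K, E2) = 02.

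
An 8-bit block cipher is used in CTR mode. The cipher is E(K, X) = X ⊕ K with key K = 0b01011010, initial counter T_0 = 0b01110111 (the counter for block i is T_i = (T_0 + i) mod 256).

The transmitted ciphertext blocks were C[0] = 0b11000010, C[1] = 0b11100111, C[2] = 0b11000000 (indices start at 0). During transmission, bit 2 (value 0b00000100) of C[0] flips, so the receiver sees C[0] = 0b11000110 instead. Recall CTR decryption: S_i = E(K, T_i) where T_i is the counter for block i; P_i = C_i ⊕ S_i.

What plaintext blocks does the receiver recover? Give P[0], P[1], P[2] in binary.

P[0] = 0b11101011, P[1] = 0b11000101, P[2] = 0b11100011

Only C[0] changed, to 0b11000110. In CTR, a change in C_i flips the same bit in P_i only; the keystream is unaffected. Decrypting the received ciphertext:
P[0]: T = 0b01110111, S = E(K, T) = 0b00101101; 0b11000110 ⊕ 0b00101101 = 0b11101011.
P[1]: T = 0b01111000, S = E(K, T) = 0b00100010; 0b11100111 ⊕ 0b00100010 = 0b11000101.
P[2]: T = 0b01111001, S = E(K, T) = 0b00100011; 0b11000000 ⊕ 0b00100011 = 0b11100011.
Blocks that differ from the original plaintext: P[0].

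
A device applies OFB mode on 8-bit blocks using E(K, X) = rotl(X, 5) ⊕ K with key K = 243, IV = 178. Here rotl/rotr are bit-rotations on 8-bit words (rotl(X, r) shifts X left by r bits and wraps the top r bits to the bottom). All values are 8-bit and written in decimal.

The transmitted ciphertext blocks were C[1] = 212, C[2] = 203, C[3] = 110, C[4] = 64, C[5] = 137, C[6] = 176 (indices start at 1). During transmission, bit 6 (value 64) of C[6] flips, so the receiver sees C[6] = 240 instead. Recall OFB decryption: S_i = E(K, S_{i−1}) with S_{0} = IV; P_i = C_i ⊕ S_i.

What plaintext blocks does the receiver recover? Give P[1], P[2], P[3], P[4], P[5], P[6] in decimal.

Only C[6] changed, to 240. In OFB, a change in C_i flips the same bit in P_i only; the keystream is unaffected. Decrypting the received ciphertext:
P[1]: S = E(K, 178) = 165; 212 ⊕ 165 = 113.
P[2]: S = E(K, 165) = 71; 203 ⊕ 71 = 140.
P[3]: S = E(K, 71) = 27; 110 ⊕ 27 = 117.
P[4]: S = E(K, 27) = 144; 64 ⊕ 144 = 208.
P[5]: S = E(K, 144) = 225; 137 ⊕ 225 = 104.
P[6]: S = E(K, 225) = 207; 240 ⊕ 207 = 63.
Blocks that differ from the original plaintext: P[6].

P[1] = 113, P[2] = 140, P[3] = 117, P[4] = 208, P[5] = 104, P[6] = 63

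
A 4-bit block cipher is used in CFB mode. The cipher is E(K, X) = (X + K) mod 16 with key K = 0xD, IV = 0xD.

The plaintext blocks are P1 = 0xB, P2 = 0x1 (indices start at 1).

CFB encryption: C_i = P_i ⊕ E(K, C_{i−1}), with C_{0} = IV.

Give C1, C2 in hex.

C1 = 0x1, C2 = 0xF

C1: E(K, 0xD) = 0xA; 0xB ⊕ 0xA = 0x1.
C2: E(K, 0x1) = 0xE; 0x1 ⊕ 0xE = 0xF.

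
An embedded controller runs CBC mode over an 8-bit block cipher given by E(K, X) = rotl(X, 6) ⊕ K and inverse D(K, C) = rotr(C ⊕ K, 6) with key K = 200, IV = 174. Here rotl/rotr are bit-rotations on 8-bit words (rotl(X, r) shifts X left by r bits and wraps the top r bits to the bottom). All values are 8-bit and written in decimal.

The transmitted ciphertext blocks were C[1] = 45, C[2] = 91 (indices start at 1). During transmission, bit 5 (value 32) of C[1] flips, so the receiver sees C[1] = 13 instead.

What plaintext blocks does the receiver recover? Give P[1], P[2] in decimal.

CBC decryption: P_i = D(K, C_i) ⊕ C_{i−1}, with C_{0} = IV.
Only C[1] changed, to 13. In CBC, a change in C_i garbles P_i and flips the same bit in P_{i+1}. Decrypting the received ciphertext:
P[1]: D(K, 13) = 23; 23 ⊕ 174 = 185.
P[2]: D(K, 91) = 78; 78 ⊕ 13 = 67.
Blocks that differ from the original plaintext: P[1], P[2].

P[1] = 185, P[2] = 67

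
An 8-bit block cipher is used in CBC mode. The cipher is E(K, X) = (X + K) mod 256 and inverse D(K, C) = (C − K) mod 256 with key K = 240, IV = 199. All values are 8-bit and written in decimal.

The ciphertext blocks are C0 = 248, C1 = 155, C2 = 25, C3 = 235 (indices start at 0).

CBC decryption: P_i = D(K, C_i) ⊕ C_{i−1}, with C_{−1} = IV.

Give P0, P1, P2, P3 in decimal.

P0: D(K, 248) = 8; 8 ⊕ 199 = 207.
P1: D(K, 155) = 171; 171 ⊕ 248 = 83.
P2: D(K, 25) = 41; 41 ⊕ 155 = 178.
P3: D(K, 235) = 251; 251 ⊕ 25 = 226.

P0 = 207, P1 = 83, P2 = 178, P3 = 226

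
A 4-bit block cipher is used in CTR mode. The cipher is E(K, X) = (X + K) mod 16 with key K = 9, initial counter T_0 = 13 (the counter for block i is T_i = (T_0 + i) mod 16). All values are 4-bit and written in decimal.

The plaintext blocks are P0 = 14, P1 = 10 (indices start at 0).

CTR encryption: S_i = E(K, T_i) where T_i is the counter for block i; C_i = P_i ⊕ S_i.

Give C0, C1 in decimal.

C0: T = 13, S = E(K, T) = 6; 14 ⊕ 6 = 8.
C1: T = 14, S = E(K, T) = 7; 10 ⊕ 7 = 13.

C0 = 8, C1 = 13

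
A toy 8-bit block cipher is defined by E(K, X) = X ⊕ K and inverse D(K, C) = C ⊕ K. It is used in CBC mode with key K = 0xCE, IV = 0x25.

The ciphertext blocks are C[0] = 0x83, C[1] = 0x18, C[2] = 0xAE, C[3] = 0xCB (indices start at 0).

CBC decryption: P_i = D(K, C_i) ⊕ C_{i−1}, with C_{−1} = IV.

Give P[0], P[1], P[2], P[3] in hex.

P[0]: D(K, 0x83) = 0x4D; 0x4D ⊕ 0x25 = 0x68.
P[1]: D(K, 0x18) = 0xD6; 0xD6 ⊕ 0x83 = 0x55.
P[2]: D(K, 0xAE) = 0x60; 0x60 ⊕ 0x18 = 0x78.
P[3]: D(K, 0xCB) = 0x05; 0x05 ⊕ 0xAE = 0xAB.

P[0] = 0x68, P[1] = 0x55, P[2] = 0x78, P[3] = 0xAB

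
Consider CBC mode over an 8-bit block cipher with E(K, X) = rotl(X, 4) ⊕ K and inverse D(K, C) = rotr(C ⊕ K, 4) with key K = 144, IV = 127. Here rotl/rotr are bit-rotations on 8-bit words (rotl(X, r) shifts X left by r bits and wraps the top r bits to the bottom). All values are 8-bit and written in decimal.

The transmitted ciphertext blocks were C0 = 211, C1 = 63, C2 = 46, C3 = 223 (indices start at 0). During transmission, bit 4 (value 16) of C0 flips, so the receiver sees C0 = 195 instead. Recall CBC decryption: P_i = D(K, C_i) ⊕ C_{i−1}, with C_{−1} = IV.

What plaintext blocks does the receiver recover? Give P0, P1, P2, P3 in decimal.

P0 = 74, P1 = 57, P2 = 212, P3 = 218

Only C0 changed, to 195. In CBC, a change in C_i garbles P_i and flips the same bit in P_{i+1}. Decrypting the received ciphertext:
P0: D(K, 195) = 53; 53 ⊕ 127 = 74.
P1: D(K, 63) = 250; 250 ⊕ 195 = 57.
P2: D(K, 46) = 235; 235 ⊕ 63 = 212.
P3: D(K, 223) = 244; 244 ⊕ 46 = 218.
Blocks that differ from the original plaintext: P0, P1.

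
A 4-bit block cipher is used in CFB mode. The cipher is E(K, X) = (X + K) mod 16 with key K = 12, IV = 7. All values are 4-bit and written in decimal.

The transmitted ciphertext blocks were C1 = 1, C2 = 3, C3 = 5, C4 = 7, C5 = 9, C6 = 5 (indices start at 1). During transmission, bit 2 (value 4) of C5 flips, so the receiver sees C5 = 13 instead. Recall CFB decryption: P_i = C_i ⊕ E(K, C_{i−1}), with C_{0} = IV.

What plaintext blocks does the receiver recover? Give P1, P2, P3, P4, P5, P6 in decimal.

P1 = 2, P2 = 14, P3 = 10, P4 = 6, P5 = 14, P6 = 12

Only C5 changed, to 13. In CFB, a change in C_i flips the same bit in P_i and garbles P_{i+1}. Decrypting the received ciphertext:
P1: E(K, 7) = 3; 1 ⊕ 3 = 2.
P2: E(K, 1) = 13; 3 ⊕ 13 = 14.
P3: E(K, 3) = 15; 5 ⊕ 15 = 10.
P4: E(K, 5) = 1; 7 ⊕ 1 = 6.
P5: E(K, 7) = 3; 13 ⊕ 3 = 14.
P6: E(K, 13) = 9; 5 ⊕ 9 = 12.
Blocks that differ from the original plaintext: P5, P6.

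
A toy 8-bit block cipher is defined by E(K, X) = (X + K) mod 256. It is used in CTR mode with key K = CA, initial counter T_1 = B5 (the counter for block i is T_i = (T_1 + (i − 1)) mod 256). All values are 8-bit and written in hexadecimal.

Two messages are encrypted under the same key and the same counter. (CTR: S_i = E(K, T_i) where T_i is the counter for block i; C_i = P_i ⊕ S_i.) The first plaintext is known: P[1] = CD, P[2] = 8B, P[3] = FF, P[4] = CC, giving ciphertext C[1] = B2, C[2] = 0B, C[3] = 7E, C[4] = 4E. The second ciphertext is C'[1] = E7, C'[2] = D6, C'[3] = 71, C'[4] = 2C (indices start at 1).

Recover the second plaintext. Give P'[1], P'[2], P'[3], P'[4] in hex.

P'[1] = 98, P'[2] = 56, P'[3] = F0, P'[4] = AE

In CTR with a reused counter, both messages share the same keystream S_i, so C_i ⊕ C'_i = P_i ⊕ P'_i and thus P'_i = P_i ⊕ C_i ⊕ C'_i.
P'[1]: CD ⊕ B2 ⊕ E7 = 98.
P'[2]: 8B ⊕ 0B ⊕ D6 = 56.
P'[3]: FF ⊕ 7E ⊕ 71 = F0.
P'[4]: CC ⊕ 4E ⊕ 2C = AE.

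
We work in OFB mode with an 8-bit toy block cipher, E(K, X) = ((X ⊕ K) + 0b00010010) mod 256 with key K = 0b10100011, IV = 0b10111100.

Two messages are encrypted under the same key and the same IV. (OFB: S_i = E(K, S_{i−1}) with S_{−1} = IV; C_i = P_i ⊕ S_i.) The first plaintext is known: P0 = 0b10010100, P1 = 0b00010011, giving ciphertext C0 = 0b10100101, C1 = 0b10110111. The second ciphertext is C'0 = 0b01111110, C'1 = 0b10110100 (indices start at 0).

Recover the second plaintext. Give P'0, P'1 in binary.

P'0 = 0b01001111, P'1 = 0b00010000

In OFB with a reused IV, both messages share the same keystream S_i, so C_i ⊕ C'_i = P_i ⊕ P'_i and thus P'_i = P_i ⊕ C_i ⊕ C'_i.
P'0: 0b10010100 ⊕ 0b10100101 ⊕ 0b01111110 = 0b01001111.
P'1: 0b00010011 ⊕ 0b10110111 ⊕ 0b10110100 = 0b00010000.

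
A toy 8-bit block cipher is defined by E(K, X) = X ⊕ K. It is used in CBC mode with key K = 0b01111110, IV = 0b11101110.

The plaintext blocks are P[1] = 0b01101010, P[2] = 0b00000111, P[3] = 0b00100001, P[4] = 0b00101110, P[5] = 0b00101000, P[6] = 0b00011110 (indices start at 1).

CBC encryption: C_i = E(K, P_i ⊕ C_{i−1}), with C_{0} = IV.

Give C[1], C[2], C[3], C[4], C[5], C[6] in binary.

C[1] = 0b11111010, C[2] = 0b10000011, C[3] = 0b11011100, C[4] = 0b10001100, C[5] = 0b11011010, C[6] = 0b10111010

C[1]: P[1] ⊕ 0b11101110 = 0b10000100; E(K, 0b10000100) = 0b11111010.
C[2]: P[2] ⊕ 0b11111010 = 0b11111101; E(K, 0b11111101) = 0b10000011.
C[3]: P[3] ⊕ 0b10000011 = 0b10100010; E(K, 0b10100010) = 0b11011100.
C[4]: P[4] ⊕ 0b11011100 = 0b11110010; E(K, 0b11110010) = 0b10001100.
C[5]: P[5] ⊕ 0b10001100 = 0b10100100; E(K, 0b10100100) = 0b11011010.
C[6]: P[6] ⊕ 0b11011010 = 0b11000100; E(K, 0b11000100) = 0b10111010.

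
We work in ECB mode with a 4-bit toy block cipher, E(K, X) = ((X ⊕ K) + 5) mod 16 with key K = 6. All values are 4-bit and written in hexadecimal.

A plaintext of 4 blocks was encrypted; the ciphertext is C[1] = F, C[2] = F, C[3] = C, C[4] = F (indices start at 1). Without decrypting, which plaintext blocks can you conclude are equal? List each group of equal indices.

ECB encrypts each block independently with the same key, so equal ciphertext blocks imply equal plaintext blocks.
C[1] = C[2] = C[4] = F, so P[1] = P[2] = P[4].

P[1] = P[2] = P[4]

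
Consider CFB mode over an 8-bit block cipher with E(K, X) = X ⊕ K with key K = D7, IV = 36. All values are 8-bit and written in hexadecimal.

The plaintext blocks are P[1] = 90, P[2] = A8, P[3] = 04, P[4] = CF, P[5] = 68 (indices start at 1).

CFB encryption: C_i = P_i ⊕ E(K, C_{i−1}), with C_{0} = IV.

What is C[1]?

C[1]: E(K, 36) = E1; 90 ⊕ E1 = 71.

C[1] = 71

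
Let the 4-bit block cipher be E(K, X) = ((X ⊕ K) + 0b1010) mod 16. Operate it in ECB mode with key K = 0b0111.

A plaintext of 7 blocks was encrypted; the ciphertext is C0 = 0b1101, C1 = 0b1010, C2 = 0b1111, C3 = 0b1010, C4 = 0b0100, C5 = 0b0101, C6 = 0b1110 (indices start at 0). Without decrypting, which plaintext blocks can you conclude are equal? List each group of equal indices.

P1 = P3

ECB encrypts each block independently with the same key, so equal ciphertext blocks imply equal plaintext blocks.
C1 = C3 = 0b1010, so P1 = P3.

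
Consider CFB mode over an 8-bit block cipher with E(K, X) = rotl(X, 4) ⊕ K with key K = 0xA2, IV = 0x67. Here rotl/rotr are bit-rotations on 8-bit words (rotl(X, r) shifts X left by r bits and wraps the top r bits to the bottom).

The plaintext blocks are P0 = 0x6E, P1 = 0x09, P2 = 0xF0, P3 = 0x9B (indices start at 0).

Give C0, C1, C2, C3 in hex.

C0 = 0xBA, C1 = 0x00, C2 = 0x52, C3 = 0x1C

CFB encryption: C_i = P_i ⊕ E(K, C_{i−1}), with C_{−1} = IV.
C0: E(K, 0x67) = 0xD4; 0x6E ⊕ 0xD4 = 0xBA.
C1: E(K, 0xBA) = 0x09; 0x09 ⊕ 0x09 = 0x00.
C2: E(K, 0x00) = 0xA2; 0xF0 ⊕ 0xA2 = 0x52.
C3: E(K, 0x52) = 0x87; 0x9B ⊕ 0x87 = 0x1C.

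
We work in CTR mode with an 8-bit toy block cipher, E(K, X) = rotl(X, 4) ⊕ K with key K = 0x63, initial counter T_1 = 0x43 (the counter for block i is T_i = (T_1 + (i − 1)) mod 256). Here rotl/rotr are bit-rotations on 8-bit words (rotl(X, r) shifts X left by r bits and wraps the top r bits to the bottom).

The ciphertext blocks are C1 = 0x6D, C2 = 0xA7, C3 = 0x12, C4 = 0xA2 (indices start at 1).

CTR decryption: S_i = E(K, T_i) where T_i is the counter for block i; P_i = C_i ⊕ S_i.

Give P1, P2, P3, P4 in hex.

P1: T = 0x43, S = E(K, T) = 0x57; 0x6D ⊕ 0x57 = 0x3A.
P2: T = 0x44, S = E(K, T) = 0x27; 0xA7 ⊕ 0x27 = 0x80.
P3: T = 0x45, S = E(K, T) = 0x37; 0x12 ⊕ 0x37 = 0x25.
P4: T = 0x46, S = E(K, T) = 0x07; 0xA2 ⊕ 0x07 = 0xA5.

P1 = 0x3A, P2 = 0x80, P3 = 0x25, P4 = 0xA5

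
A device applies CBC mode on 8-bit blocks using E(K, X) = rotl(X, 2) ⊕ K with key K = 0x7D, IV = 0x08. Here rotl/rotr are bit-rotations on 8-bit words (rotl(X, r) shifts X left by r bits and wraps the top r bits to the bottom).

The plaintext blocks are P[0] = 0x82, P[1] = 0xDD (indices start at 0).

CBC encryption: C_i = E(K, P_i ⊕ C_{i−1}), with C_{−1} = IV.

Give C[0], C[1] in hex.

C[0]: P[0] ⊕ 0x08 = 0x8A; E(K, 0x8A) = 0x57.
C[1]: P[1] ⊕ 0x57 = 0x8A; E(K, 0x8A) = 0x57.

C[0] = 0x57, C[1] = 0x57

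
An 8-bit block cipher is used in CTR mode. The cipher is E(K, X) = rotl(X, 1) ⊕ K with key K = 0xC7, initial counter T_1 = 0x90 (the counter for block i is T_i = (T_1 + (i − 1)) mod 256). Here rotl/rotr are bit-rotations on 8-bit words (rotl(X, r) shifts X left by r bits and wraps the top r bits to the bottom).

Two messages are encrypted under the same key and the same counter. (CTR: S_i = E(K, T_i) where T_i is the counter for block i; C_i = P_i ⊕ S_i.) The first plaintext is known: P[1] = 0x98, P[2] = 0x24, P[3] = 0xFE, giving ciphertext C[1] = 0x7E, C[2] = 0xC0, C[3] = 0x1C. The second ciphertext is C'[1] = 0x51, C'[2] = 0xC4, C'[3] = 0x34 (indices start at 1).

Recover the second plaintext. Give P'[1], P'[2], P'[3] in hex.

In CTR with a reused counter, both messages share the same keystream S_i, so C_i ⊕ C'_i = P_i ⊕ P'_i and thus P'_i = P_i ⊕ C_i ⊕ C'_i.
P'[1]: 0x98 ⊕ 0x7E ⊕ 0x51 = 0xB7.
P'[2]: 0x24 ⊕ 0xC0 ⊕ 0xC4 = 0x20.
P'[3]: 0xFE ⊕ 0x1C ⊕ 0x34 = 0xD6.

P'[1] = 0xB7, P'[2] = 0x20, P'[3] = 0xD6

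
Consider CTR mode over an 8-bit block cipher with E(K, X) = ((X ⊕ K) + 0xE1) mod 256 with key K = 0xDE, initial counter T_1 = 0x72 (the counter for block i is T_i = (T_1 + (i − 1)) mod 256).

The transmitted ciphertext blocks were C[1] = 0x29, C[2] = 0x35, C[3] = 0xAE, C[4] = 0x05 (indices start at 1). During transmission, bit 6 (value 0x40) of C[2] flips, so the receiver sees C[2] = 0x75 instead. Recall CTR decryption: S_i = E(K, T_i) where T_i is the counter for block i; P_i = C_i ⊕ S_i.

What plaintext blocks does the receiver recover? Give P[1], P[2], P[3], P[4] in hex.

P[1] = 0xA4, P[2] = 0xFB, P[3] = 0x25, P[4] = 0x89

Only C[2] changed, to 0x75. In CTR, a change in C_i flips the same bit in P_i only; the keystream is unaffected. Decrypting the received ciphertext:
P[1]: T = 0x72, S = E(K, T) = 0x8D; 0x29 ⊕ 0x8D = 0xA4.
P[2]: T = 0x73, S = E(K, T) = 0x8E; 0x75 ⊕ 0x8E = 0xFB.
P[3]: T = 0x74, S = E(K, T) = 0x8B; 0xAE ⊕ 0x8B = 0x25.
P[4]: T = 0x75, S = E(K, T) = 0x8C; 0x05 ⊕ 0x8C = 0x89.
Blocks that differ from the original plaintext: P[2].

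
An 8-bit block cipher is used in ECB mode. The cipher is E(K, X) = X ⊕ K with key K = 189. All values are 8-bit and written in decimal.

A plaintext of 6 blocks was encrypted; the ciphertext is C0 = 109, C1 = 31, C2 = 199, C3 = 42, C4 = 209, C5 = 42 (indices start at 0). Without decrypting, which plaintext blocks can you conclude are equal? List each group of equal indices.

ECB encrypts each block independently with the same key, so equal ciphertext blocks imply equal plaintext blocks.
C3 = C5 = 42, so P3 = P5.

P3 = P5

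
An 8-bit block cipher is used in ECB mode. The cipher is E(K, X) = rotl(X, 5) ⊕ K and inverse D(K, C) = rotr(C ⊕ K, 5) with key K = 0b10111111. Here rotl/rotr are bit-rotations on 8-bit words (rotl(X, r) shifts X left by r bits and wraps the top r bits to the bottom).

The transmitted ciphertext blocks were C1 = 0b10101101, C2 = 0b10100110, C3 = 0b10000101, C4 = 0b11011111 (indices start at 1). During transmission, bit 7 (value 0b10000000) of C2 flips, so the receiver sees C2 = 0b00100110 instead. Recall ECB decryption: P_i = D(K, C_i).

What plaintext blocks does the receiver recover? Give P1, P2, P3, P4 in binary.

Only C2 changed, to 0b00100110. In ECB, a change in C_i affects only P_i. Decrypting the received ciphertext:
P1: D(K, 0b10101101) = 0b10010000.
P2: D(K, 0b00100110) = 0b11001100.
P3: D(K, 0b10000101) = 0b11010001.
P4: D(K, 0b11011111) = 0b00000011.
Blocks that differ from the original plaintext: P2.

P1 = 0b10010000, P2 = 0b11001100, P3 = 0b11010001, P4 = 0b00000011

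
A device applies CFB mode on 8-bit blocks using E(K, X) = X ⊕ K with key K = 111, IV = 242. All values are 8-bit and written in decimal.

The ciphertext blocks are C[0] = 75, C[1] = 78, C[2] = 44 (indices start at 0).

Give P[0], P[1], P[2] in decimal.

CFB decryption: P_i = C_i ⊕ E(K, C_{i−1}), with C_{−1} = IV.
P[0]: E(K, 242) = 157; 75 ⊕ 157 = 214.
P[1]: E(K, 75) = 36; 78 ⊕ 36 = 106.
P[2]: E(K, 78) = 33; 44 ⊕ 33 = 13.

P[0] = 214, P[1] = 106, P[2] = 13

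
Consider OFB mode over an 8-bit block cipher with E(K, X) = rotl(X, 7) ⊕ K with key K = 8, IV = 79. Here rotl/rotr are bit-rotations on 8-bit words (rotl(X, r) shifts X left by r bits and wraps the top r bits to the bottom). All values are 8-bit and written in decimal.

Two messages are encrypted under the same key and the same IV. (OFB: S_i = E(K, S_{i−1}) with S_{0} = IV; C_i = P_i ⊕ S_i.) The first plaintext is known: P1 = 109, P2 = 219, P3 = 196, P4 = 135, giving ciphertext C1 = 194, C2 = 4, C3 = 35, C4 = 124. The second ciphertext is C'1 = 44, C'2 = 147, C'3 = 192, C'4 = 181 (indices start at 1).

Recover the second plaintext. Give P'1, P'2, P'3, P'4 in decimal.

P'1 = 131, P'2 = 76, P'3 = 39, P'4 = 78

In OFB with a reused IV, both messages share the same keystream S_i, so C_i ⊕ C'_i = P_i ⊕ P'_i and thus P'_i = P_i ⊕ C_i ⊕ C'_i.
P'1: 109 ⊕ 194 ⊕ 44 = 131.
P'2: 219 ⊕ 4 ⊕ 147 = 76.
P'3: 196 ⊕ 35 ⊕ 192 = 39.
P'4: 135 ⊕ 124 ⊕ 181 = 78.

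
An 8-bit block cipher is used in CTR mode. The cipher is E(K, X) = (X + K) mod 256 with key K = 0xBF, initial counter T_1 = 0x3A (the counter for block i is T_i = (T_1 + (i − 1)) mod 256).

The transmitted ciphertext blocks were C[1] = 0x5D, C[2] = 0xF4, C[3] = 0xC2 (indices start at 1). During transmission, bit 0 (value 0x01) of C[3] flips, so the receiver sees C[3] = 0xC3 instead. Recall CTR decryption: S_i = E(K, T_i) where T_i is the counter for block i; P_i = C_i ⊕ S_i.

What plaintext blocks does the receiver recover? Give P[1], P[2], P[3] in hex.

P[1] = 0xA4, P[2] = 0x0E, P[3] = 0x38

Only C[3] changed, to 0xC3. In CTR, a change in C_i flips the same bit in P_i only; the keystream is unaffected. Decrypting the received ciphertext:
P[1]: T = 0x3A, S = E(K, T) = 0xF9; 0x5D ⊕ 0xF9 = 0xA4.
P[2]: T = 0x3B, S = E(K, T) = 0xFA; 0xF4 ⊕ 0xFA = 0x0E.
P[3]: T = 0x3C, S = E(K, T) = 0xFB; 0xC3 ⊕ 0xFB = 0x38.
Blocks that differ from the original plaintext: P[3].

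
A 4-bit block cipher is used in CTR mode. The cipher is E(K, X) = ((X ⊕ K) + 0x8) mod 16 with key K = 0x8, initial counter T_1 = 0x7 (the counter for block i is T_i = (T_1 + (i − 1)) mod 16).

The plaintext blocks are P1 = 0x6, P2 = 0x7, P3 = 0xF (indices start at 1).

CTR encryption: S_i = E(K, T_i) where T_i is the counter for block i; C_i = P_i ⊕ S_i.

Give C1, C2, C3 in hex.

C1 = 0x1, C2 = 0xF, C3 = 0x6

C1: T = 0x7, S = E(K, T) = 0x7; 0x6 ⊕ 0x7 = 0x1.
C2: T = 0x8, S = E(K, T) = 0x8; 0x7 ⊕ 0x8 = 0xF.
C3: T = 0x9, S = E(K, T) = 0x9; 0xF ⊕ 0x9 = 0x6.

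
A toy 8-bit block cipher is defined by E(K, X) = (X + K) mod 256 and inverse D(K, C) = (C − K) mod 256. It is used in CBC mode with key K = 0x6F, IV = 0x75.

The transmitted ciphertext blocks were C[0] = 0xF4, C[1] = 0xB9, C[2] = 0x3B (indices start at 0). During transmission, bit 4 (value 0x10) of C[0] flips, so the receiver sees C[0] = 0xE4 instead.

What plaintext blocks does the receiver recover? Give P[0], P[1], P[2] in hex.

CBC decryption: P_i = D(K, C_i) ⊕ C_{i−1}, with C_{−1} = IV.
Only C[0] changed, to 0xE4. In CBC, a change in C_i garbles P_i and flips the same bit in P_{i+1}. Decrypting the received ciphertext:
P[0]: D(K, 0xE4) = 0x75; 0x75 ⊕ 0x75 = 0x00.
P[1]: D(K, 0xB9) = 0x4A; 0x4A ⊕ 0xE4 = 0xAE.
P[2]: D(K, 0x3B) = 0xCC; 0xCC ⊕ 0xB9 = 0x75.
Blocks that differ from the original plaintext: P[0], P[1].

P[0] = 0x00, P[1] = 0xAE, P[2] = 0x75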